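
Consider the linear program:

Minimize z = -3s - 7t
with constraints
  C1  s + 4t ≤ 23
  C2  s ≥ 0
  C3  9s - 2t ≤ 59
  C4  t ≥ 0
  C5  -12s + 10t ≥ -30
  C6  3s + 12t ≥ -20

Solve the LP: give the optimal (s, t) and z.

s = 175/29, t = 123/29, minimum z = -1386/29

Feasible corners and z = -3s - 7t:
  (0, 23/4) → z = -161/4
  (175/29, 123/29) → z = -1386/29
  (0, 0) → z = 0
  (5/2, 0) → z = -15/2

The optimum lies where s + 4t = 23 and -12s + 10t = -30.
Solving simultaneously gives s = 175/29, t = 123/29.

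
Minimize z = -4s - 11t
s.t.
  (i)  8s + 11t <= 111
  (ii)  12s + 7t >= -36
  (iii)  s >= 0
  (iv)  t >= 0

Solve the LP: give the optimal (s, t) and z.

Feasible corners and z = -4s - 11t:
  (0, 111/11) → z = -111
  (111/8, 0) → z = -111/2
  (0, 0) → z = 0

The optimum lies where 8s + 11t = 111 and s = 0.
Solving simultaneously gives s = 0, t = 111/11.

s = 0, t = 111/11, minimum z = -111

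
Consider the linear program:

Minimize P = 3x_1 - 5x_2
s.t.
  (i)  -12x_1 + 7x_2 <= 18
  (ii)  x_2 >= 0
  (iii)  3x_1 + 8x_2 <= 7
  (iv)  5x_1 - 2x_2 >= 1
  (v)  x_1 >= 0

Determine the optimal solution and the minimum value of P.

x_1 = 11/23, x_2 = 16/23, minimum P = -47/23

Corner points and P = 3x_1 - 5x_2:
  (7/3, 0) → P = 7
  (1/5, 0) → P = 3/5
  (11/23, 16/23) → P = -47/23

At the optimal vertex, 3x_1 + 8x_2 = 7 and 5x_1 - 2x_2 = 1.
Solving simultaneously gives x_1 = 11/23, x_2 = 16/23.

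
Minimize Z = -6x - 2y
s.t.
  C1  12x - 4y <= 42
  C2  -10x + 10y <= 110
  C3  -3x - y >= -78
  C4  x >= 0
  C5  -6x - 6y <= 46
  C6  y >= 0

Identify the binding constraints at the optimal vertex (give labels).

C1 and C2

Extreme points and Z = -6x - 2y:
  (43/4, 87/4) → Z = -108
  (7/2, 0) → Z = -21
  (0, 11) → Z = -22
  (0, 0) → Z = 0

The minimum is at (43/4, 87/4). Substituting into each constraint, equality holds for C1 and C2; the remaining constraints have slack.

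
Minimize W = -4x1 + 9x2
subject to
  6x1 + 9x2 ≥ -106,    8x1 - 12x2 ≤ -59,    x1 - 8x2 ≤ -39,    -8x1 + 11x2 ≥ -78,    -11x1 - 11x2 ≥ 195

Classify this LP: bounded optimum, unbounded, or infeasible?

bounded optimum

Feasible corners and W = -4x1 + 9x2:
  (-1199/57, 128/57) → W = 5948/57
  (-221/11, 26/11) → W = 1118/11
The feasible region has finitely many vertices and no improving ray; the minimum is 1118/11 at (-221/11, 26/11).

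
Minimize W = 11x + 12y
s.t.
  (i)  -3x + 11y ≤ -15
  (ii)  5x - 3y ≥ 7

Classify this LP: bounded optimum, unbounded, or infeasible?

unbounded

From the feasible point (16/23, -27/23), moving in the direction (-3, -5) keeps every constraint satisfied while W decreases without bound.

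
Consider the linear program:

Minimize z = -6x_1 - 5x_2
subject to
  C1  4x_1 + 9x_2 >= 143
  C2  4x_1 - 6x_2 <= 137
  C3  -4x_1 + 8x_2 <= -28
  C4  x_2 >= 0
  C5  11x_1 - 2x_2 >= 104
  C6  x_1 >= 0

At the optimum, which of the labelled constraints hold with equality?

C2 and C3

Corner points and z = -6x_1 - 5x_2:
  (697/20, 2/5) → z = -2111/10
  (349/17, 115/17) → z = -157
  (116, 109/2) → z = -1937/2

The minimum is at (116, 109/2). Substituting into each constraint, equality holds for C2 and C3; the remaining constraints have slack.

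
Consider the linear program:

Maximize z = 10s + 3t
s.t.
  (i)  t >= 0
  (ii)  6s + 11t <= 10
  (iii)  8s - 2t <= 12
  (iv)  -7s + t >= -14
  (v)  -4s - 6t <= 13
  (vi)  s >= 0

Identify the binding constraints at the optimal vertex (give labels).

(ii) and (iii)

Extreme points and z = 10s + 3t:
  (3/2, 0) → z = 15
  (0, 0) → z = 0
  (38/25, 2/25) → z = 386/25
  (0, 10/11) → z = 30/11

The maximum is at (38/25, 2/25). Substituting into each constraint, equality holds for (ii) and (iii); the remaining constraints have slack.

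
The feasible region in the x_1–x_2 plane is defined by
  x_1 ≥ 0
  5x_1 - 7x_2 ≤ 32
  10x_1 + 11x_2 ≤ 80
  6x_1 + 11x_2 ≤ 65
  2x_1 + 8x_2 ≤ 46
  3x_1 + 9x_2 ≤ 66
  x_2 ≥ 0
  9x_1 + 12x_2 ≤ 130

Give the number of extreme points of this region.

6

Pairwise boundary intersections that survive every other constraint:
  (0, 23/4)
  (0, 0)
  (912/125, 16/25)
  (32/5, 0)
  (15/4, 85/22)
  (7/13, 73/13)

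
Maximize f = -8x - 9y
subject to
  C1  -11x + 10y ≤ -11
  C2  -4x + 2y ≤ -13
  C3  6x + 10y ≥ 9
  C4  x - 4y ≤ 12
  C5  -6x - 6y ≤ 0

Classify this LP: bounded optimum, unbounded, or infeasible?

Feasible corners and f = -8x - 9y:
  (6, 11/2) → f = -195/2
  (37/13, -21/26) → f = -31/2
  (78/17, -63/34) → f = -681/34
The feasible region has finitely many vertices and no improving ray; the maximum is -31/2 at (37/13, -21/26).

bounded optimum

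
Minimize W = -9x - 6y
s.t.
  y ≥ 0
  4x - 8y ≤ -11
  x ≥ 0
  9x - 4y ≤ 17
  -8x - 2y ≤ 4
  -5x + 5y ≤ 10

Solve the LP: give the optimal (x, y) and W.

x = 5, y = 7, minimum W = -87

Vertices and W = -9x - 6y:
  (0, 11/8) → W = -33/4
  (45/14, 167/56) → W = -1311/28
  (0, 2) → W = -12
  (5, 7) → W = -87

The optimum lies where 9x - 4y = 17 and -5x + 5y = 10.
Solving simultaneously gives x = 5, y = 7.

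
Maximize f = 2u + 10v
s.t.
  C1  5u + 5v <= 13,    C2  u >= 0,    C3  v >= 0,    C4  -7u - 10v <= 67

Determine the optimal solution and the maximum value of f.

u = 0, v = 13/5, maximum f = 26

Extreme points and f = 2u + 10v:
  (0, 13/5) → f = 26
  (13/5, 0) → f = 26/5
  (0, 0) → f = 0

The binding constraints are 5u + 5v = 13 and u = 0.
Solving simultaneously gives u = 0, v = 13/5.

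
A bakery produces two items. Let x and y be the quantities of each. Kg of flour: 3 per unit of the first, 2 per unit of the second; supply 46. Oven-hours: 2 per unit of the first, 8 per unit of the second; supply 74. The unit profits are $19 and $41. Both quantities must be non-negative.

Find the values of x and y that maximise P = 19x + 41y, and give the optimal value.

x = 11, y = 13/2, maximum P = 951/2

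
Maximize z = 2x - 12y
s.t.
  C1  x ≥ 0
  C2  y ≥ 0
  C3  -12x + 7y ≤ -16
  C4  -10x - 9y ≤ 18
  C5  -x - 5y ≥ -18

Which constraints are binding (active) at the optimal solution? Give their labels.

Vertices and z = 2x - 12y:
  (4/3, 0) → z = 8/3
  (18, 0) → z = 36
  (206/67, 200/67) → z = -1988/67

The maximum is at (18, 0). Substituting into each constraint, equality holds for C2 and C5; the remaining constraints have slack.

C2 and C5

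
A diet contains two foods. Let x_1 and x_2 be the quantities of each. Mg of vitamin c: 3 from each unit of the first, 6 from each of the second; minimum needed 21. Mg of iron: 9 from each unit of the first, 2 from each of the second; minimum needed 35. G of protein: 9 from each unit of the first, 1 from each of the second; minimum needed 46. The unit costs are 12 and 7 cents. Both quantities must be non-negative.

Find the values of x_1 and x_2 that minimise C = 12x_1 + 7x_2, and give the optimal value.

x_1 = 5, x_2 = 1, minimum C = 67

Corner points and C = 12x_1 + 7x_2:
  (0, 46) → C = 322
  (7, 0) → C = 84
  (5, 1) → C = 67
The feasible region is unbounded (it extends along (0, 1), (1, 0)), but C strictly increases along every unbounded feasible direction, so there is no improving ray and the minimum is attained at a vertex.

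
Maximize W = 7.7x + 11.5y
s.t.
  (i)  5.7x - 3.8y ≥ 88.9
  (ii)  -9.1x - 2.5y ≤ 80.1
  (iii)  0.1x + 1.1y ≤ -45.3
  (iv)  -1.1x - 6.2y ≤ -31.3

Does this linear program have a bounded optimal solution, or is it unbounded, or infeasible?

unbounded

From the feasible point (31529/59, -5296/59), moving in the direction (1.1, -0.1) keeps every constraint satisfied while W increases without bound.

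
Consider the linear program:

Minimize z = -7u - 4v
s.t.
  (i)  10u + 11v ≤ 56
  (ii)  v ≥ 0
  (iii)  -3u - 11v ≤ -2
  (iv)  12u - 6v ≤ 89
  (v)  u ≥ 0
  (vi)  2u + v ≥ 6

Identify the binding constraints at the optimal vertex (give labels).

Corner points and z = -7u - 4v:
  (28/5, 0) → z = -196/5
  (5/6, 13/3) → z = -139/6
  (3, 0) → z = -21

The minimum is at (28/5, 0). Substituting into each constraint, equality holds for (i) and (ii); the remaining constraints have slack.

(i) and (ii)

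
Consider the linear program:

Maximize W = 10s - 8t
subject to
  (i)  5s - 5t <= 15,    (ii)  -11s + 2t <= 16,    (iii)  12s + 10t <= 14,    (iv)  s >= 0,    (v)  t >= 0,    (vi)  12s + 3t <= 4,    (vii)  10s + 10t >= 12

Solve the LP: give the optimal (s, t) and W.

s = 2/45, t = 52/45, maximum W = -44/5

Corner points and W = 10s - 8t:
  (0, 4/3) → W = -32/3
  (0, 6/5) → W = -48/5
  (2/45, 52/45) → W = -44/5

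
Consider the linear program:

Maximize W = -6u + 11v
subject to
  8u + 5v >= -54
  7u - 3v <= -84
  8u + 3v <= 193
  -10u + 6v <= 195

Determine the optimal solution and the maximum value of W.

Extreme points and W = -6u + 11v:
  (-582/59, 294/59) → W = 114
  (-1299/98, 510/49) → W = 9507/49
  (27/4, 175/4) → W = 1763/4

At the optimal vertex, 7u - 3v = -84 and -10u + 6v = 195.
Solving simultaneously gives u = 27/4, v = 175/4.

u = 27/4, v = 175/4, maximum W = 1763/4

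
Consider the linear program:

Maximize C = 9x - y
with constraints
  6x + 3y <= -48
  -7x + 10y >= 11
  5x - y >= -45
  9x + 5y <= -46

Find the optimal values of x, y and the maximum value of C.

Feasible corners and C = 9x - y:
  (-19/3, -10/3) → C = -161/3
  (-61/7, 10/7) → C = -559/7
  (-439/43, -260/43) → C = -3691/43

x = -19/3, y = -10/3, maximum C = -161/3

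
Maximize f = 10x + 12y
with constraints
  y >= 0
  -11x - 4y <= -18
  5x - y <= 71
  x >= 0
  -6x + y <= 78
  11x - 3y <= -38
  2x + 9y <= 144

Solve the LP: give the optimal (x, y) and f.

x = 6/7, y = 332/21, maximum f = 1388/7

Vertices and f = 10x + 12y:
  (0, 38/3) → f = 152
  (0, 16) → f = 192
  (6/7, 332/21) → f = 1388/7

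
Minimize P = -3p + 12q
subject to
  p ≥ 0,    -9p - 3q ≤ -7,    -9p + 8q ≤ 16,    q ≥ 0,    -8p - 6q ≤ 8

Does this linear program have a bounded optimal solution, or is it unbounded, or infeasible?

From the feasible point (8/99, 23/11), moving in the direction (1, 0) keeps every constraint satisfied while P decreases without bound.

unbounded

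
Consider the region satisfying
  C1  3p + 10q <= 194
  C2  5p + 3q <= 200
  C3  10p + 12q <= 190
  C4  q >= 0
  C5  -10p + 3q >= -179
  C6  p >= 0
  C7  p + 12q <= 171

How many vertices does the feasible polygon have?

5

Pairwise boundary intersections that survive every other constraint:
  (453/25, 11/15)
  (19/9, 380/27)
  (179/10, 0)
  (0, 0)
  (0, 57/4)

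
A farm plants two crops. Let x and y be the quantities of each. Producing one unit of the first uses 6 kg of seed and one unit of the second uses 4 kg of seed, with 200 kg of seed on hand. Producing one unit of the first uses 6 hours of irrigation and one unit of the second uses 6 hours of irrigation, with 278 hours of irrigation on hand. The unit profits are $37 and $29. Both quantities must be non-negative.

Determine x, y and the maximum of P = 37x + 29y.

Corner points and P = 37x + 29y:
  (0, 0) → P = 0
  (0, 139/3) → P = 4031/3
  (100/3, 0) → P = 3700/3
  (22/3, 39) → P = 4207/3

The optimum lies where 6x + 4y = 200 and 6x + 6y = 278.
Solving simultaneously gives x = 22/3, y = 39.

x = 22/3, y = 39, maximum P = 4207/3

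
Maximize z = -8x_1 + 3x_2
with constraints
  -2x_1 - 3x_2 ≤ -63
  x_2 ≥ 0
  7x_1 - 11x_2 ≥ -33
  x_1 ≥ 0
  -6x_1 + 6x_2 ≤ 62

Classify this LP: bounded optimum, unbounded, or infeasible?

bounded optimum

Feasible corners and z = -8x_1 + 3x_2:
  (63/2, 0) → z = -252
  (594/43, 507/43) → z = -3231/43
The feasible region has finitely many vertices and no improving ray; the maximum is -3231/43 at (594/43, 507/43).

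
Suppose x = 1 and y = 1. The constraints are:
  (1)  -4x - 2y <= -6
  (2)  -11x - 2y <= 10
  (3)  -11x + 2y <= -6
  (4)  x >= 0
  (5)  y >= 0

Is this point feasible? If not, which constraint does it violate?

(1): -6 ≤ -6 ✓
(2): -13 ≤ 10 ✓
(3): -9 ≤ -6 ✓
(4): 1 ≥ 0 ✓
(5): 1 ≥ 0 ✓

feasible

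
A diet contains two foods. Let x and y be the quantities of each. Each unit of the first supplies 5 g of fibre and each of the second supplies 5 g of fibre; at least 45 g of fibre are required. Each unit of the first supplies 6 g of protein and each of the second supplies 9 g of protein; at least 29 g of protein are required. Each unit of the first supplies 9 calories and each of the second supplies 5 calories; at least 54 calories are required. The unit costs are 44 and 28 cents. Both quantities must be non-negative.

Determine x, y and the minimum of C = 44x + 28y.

Vertices and C = 44x + 28y:
  (0, 54/5) → C = 1512/5
  (9, 0) → C = 396
  (9/4, 27/4) → C = 288
The feasible region is unbounded (it extends along (0, 1), (1, 0)), but C strictly increases along every unbounded feasible direction, so there is no improving ray and the minimum is attained at a vertex.

At the optimal vertex, 5x + 5y = 45 and 9x + 5y = 54.
Solving simultaneously gives x = 9/4, y = 27/4.

x = 9/4, y = 27/4, minimum C = 288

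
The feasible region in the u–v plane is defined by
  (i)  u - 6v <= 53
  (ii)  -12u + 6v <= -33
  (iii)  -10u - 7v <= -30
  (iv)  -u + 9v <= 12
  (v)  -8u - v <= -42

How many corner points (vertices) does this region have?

The feasible vertices (each the meet of two boundaries and inside every other half-plane) are:
  (551/67, -500/67)
  (183, 65/3)
  (132/23, -90/23)
  (366/73, 138/73)

4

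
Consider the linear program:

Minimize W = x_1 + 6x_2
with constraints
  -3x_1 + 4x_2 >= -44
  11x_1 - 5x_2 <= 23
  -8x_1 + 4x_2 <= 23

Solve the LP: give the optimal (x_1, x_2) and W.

Corner points and W = x_1 + 6x_2:
  (-128/29, -415/29) → W = -2618/29
  (-67/5, -421/20) → W = -1397/10
  (207/4, 437/4) → W = 2829/4

The optimum lies where -3x_1 + 4x_2 = -44 and -8x_1 + 4x_2 = 23.
Solving simultaneously gives x_1 = -67/5, x_2 = -421/20.

x_1 = -67/5, x_2 = -421/20, minimum W = -1397/10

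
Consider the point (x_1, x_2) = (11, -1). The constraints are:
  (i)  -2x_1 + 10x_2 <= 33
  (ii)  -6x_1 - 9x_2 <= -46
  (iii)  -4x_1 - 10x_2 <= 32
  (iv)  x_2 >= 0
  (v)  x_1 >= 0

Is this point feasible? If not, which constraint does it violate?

Constraint (iv): x_2 = -1, which is not ≥ 0. All other constraints are satisfied.

not feasible — violates (iv)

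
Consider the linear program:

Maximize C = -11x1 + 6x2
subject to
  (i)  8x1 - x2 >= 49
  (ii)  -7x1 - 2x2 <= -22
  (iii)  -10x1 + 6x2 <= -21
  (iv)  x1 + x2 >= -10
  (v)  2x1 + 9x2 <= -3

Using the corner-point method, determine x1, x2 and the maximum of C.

Feasible corners and C = -11x1 + 6x2:
  (120/23, -167/23) → C = -2322/23
  (219/37, -61/37) → C = -75
  (42/5, -92/5) → C = -1014/5
The feasible region is unbounded (it extends along (1, -1), (9, -2)), but C strictly decreases along every unbounded feasible direction, so there is no improving ray and the maximum is attained at a vertex.

x1 = 219/37, x2 = -61/37, maximum C = -75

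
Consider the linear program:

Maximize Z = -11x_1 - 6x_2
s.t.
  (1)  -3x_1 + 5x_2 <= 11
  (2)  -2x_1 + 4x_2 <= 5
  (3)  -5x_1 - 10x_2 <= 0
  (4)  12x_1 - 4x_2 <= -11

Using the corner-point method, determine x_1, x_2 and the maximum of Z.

x_1 = -5/4, x_2 = 5/8, maximum Z = 10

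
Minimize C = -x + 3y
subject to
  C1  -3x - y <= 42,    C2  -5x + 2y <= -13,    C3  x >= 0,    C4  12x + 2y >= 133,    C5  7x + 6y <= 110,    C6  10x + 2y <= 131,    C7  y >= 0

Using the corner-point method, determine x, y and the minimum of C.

x = 131/10, y = 0, minimum C = -131/10

Extreme points and C = -x + 3y:
  (289/29, 389/58) → C = 589/58
  (133/12, 0) → C = -133/12
  (283/23, 183/46) → C = -17/46
  (131/10, 0) → C = -131/10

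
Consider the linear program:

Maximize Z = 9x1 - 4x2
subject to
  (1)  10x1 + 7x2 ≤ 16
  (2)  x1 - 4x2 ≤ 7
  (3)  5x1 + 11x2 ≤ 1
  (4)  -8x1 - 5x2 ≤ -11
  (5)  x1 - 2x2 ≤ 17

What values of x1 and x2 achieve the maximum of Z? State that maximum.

Corner points and Z = 9x1 - 4x2:
  (113/47, -54/47) → Z = 1233/47
  (169/75, -14/15) → Z = 1801/75
  (79/37, -45/37) → Z = 891/37
  (116/63, -47/63) → Z = 176/9

The binding constraints are 10x1 + 7x2 = 16 and x1 - 4x2 = 7.
Solving simultaneously gives x1 = 113/47, x2 = -54/47.

x1 = 113/47, x2 = -54/47, maximum Z = 1233/47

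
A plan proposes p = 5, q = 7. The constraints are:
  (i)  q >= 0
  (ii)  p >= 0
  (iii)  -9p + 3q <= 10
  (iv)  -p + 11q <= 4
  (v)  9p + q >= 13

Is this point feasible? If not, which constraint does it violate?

Constraint (iv): -p + 11q = 72, which is not ≤ 4. All other constraints are satisfied.

not feasible — violates (iv)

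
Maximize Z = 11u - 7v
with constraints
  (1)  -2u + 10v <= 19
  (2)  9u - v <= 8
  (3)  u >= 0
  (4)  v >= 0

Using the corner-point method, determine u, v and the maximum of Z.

u = 8/9, v = 0, maximum Z = 88/9

Corner points and Z = 11u - 7v:
  (9/8, 17/8) → Z = -5/2
  (0, 19/10) → Z = -133/10
  (8/9, 0) → Z = 88/9
  (0, 0) → Z = 0

At the optimal vertex, 9u - v = 8 and v = 0.
Solving simultaneously gives u = 8/9, v = 0.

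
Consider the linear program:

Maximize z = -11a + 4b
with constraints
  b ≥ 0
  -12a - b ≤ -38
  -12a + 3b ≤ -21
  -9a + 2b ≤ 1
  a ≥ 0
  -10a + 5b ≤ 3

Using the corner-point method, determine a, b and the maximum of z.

Feasible corners and z = -11a + 4b:
  (19/6, 0) → z = -209/6
  (45/16, 17/4) → z = -223/16
  (19/5, 41/5) → z = -9
The feasible region is unbounded (it extends along (1, 2), (1, 0)), but z strictly decreases along every unbounded feasible direction, so there is no improving ray and the maximum is attained at a vertex.

The binding constraints are -12a + 3b = -21 and -10a + 5b = 3.
Solving simultaneously gives a = 19/5, b = 41/5.

a = 19/5, b = 41/5, maximum z = -9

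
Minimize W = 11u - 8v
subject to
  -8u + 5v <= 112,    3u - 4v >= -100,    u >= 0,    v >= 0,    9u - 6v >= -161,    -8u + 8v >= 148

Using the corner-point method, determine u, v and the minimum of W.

u = 52/17, v = 464/17, minimum W = -3140/17

Feasible corners and W = 11u - 8v:
  (52/17, 464/17) → W = -3140/17
  (0, 112/5) → W = -896/5
  (26, 89/2) → W = -70
  (0, 37/2) → W = -148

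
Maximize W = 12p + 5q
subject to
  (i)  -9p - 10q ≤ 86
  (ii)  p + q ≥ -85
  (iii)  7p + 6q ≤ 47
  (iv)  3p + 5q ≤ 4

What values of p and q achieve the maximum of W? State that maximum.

p = 493/8, q = -1025/16, maximum W = 6707/16

Vertices and W = 12p + 5q:
  (493/8, -1025/16) → W = 6707/16
  (-94/3, 98/5) → W = -278
  (211/17, -113/17) → W = 1967/17

The optimum lies where -9p - 10q = 86 and 7p + 6q = 47.
Solving simultaneously gives p = 493/8, q = -1025/16.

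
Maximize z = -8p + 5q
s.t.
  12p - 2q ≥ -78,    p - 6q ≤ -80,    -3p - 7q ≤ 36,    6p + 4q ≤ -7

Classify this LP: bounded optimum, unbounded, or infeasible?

The boundaries 12p - 2q = -78 and p - 6q = -80 meet at (-22/5, 63/5), but that point violates 6p + 4q ≤ -7. Every candidate vertex is excluded by some other constraint, so the feasible region is empty.

infeasible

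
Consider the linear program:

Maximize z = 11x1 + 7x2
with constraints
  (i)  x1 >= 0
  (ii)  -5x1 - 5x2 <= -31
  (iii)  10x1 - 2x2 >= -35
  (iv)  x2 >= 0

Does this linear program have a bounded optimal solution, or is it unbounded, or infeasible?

unbounded

From the feasible point (0, 31/5), moving in the direction (2, 10) keeps every constraint satisfied while z increases without bound.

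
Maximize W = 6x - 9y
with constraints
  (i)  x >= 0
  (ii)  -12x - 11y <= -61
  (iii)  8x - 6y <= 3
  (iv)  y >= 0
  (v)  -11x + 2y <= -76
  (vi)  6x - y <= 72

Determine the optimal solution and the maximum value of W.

x = 9, y = 23/2, maximum W = -99/2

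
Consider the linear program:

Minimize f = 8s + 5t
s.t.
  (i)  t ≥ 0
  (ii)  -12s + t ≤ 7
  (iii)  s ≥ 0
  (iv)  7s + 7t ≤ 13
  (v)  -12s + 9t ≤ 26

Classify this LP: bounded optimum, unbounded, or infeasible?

bounded optimum

Feasible corners and f = 8s + 5t:
  (0, 0) → f = 0
  (13/7, 0) → f = 104/7
  (0, 13/7) → f = 65/7
The feasible region has finitely many vertices and no improving ray; the minimum is 0 at (0, 0).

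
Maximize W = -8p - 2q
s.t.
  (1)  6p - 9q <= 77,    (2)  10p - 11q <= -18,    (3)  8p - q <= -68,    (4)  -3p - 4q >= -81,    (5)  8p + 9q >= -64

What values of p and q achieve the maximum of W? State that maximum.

p = -197, q = 168, maximum W = 1240

Feasible corners and W = -8p - 2q:
  (-191/35, 852/35) → W = -176/35
  (-169/20, 2/5) → W = 334/5
  (-197, 168) → W = 1240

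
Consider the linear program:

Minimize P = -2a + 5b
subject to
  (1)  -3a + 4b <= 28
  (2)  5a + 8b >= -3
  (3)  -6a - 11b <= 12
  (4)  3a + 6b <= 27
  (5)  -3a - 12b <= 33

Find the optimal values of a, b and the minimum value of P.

Feasible corners and P = -2a + 5b:
  (-59/11, 131/44) → P = 1127/44
  (-2, 11/2) → P = 63/2
  (19/3, -13/3) → P = -103/3
  (29, -10) → P = -108

At the optimal vertex, 3a + 6b = 27 and -3a - 12b = 33.
Solving simultaneously gives a = 29, b = -10.

a = 29, b = -10, minimum P = -108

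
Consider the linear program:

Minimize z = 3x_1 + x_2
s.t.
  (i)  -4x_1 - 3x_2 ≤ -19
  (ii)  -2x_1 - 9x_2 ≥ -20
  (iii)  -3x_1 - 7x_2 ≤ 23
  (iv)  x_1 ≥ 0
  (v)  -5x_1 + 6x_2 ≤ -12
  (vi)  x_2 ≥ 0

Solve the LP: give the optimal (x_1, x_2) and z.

x_1 = 50/13, x_2 = 47/39, minimum z = 497/39

Vertices and z = 3x_1 + x_2:
  (50/13, 47/39) → z = 497/39
  (19/4, 0) → z = 57/4
  (4, 4/3) → z = 40/3
  (10, 0) → z = 30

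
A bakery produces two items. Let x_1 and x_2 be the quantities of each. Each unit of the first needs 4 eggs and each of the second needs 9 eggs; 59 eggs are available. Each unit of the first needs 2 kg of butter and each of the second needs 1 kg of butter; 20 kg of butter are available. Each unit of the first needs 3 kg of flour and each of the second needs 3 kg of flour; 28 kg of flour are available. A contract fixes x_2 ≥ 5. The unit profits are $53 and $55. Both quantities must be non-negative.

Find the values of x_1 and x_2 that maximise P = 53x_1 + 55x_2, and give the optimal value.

x_1 = 7/2, x_2 = 5, maximum P = 921/2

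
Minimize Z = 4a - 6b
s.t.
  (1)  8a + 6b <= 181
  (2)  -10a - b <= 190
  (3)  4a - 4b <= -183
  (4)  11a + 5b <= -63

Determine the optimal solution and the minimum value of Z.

a = -887/39, b = 1460/39, minimum Z = -12308/39

Vertices and Z = 4a - 6b:
  (-943/44, 535/22) → Z = -2548/11
  (-887/39, 1460/39) → Z = -12308/39
  (-1167/64, 1761/64) → Z = -7617/32

At the optimal vertex, -10a - b = 190 and 11a + 5b = -63.
Solving simultaneously gives a = -887/39, b = 1460/39.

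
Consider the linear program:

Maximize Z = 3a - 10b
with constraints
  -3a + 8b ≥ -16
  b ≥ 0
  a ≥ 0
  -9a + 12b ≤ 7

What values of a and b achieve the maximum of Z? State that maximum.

a = 16/3, b = 0, maximum Z = 16

The feasible region is unbounded (it extends along (4, 3), (8, 3)), but Z strictly decreases along every unbounded feasible direction, so there is no improving ray and the maximum is attained at a vertex.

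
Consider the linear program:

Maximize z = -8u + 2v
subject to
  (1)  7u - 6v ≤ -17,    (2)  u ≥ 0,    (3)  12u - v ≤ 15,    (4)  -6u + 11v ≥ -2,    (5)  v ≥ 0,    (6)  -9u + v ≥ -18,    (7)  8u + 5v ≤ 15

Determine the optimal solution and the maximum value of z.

u = 0, v = 3, maximum z = 6

Feasible corners and z = -8u + 2v:
  (0, 17/6) → z = 17/3
  (5/83, 241/83) → z = 442/83
  (0, 3) → z = 6

At the optimal vertex, u = 0 and 8u + 5v = 15.
Solving simultaneously gives u = 0, v = 3.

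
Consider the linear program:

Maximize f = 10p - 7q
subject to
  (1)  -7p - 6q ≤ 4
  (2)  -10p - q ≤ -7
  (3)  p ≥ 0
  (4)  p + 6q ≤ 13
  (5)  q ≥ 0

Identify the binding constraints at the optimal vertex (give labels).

Extreme points and f = 10p - 7q:
  (29/59, 123/59) → f = -571/59
  (7/10, 0) → f = 7
  (13, 0) → f = 130

The maximum is at (13, 0). Substituting into each constraint, equality holds for (4) and (5); the remaining constraints have slack.

(4) and (5)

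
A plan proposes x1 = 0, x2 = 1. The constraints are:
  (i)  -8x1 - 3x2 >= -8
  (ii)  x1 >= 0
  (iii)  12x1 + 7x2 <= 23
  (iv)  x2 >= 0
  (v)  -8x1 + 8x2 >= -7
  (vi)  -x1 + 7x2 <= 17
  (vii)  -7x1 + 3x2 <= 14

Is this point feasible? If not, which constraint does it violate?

(i): -3 ≥ -8 ✓
(ii): 0 ≥ 0 ✓
(iii): 7 ≤ 23 ✓
(iv): 1 ≥ 0 ✓
(v): 8 ≥ -7 ✓
(vi): 7 ≤ 17 ✓
(vii): 3 ≤ 14 ✓

feasible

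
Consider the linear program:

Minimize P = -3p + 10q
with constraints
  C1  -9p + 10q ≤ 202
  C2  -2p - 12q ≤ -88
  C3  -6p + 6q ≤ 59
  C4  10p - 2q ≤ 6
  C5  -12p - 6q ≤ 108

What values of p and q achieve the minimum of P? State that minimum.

p = 2, q = 7, minimum P = 64

Feasible corners and P = -3p + 10q:
  (-15/7, 323/42) → P = 250/3
  (2, 7) → P = 64
  (77/24, 313/24) → P = 2899/24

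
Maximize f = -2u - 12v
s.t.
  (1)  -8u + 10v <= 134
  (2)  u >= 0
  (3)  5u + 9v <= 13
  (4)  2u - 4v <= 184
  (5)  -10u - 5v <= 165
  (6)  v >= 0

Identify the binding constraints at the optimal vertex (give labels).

Extreme points and f = -2u - 12v:
  (0, 13/9) → f = -52/3
  (0, 0) → f = 0
  (13/5, 0) → f = -26/5

The maximum is at (0, 0). Substituting into each constraint, equality holds for (2) and (6); the remaining constraints have slack.

(2) and (6)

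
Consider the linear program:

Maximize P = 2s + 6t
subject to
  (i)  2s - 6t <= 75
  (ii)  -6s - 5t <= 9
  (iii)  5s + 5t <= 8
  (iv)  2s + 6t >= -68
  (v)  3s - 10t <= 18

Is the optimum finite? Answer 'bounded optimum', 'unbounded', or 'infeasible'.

Extreme points and P = 2s + 6t:
  (-17, 93/5) → P = 388/5
  (0, -9/5) → P = -54/5
  (34/13, -66/65) → P = -56/65
The feasible region has finitely many vertices and no improving ray; the maximum is 388/5 at (-17, 93/5).

bounded optimum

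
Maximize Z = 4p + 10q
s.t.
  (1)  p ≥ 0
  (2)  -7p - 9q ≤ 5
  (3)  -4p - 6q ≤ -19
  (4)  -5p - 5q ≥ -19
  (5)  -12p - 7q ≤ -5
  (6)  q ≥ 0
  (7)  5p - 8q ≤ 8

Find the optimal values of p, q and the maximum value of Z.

Vertices and Z = 4p + 10q:
  (0, 19/6) → Z = 95/3
  (0, 19/5) → Z = 38
  (19/10, 19/10) → Z = 133/5

p = 0, q = 19/5, maximum Z = 38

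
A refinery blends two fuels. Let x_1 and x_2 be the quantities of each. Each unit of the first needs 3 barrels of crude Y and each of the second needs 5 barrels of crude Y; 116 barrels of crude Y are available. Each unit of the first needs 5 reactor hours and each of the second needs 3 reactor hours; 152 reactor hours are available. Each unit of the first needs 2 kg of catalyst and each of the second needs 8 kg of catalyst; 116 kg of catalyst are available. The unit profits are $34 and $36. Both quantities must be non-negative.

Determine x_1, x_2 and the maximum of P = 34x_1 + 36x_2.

x_1 = 103/4, x_2 = 31/4, maximum P = 2309/2

Corner points and P = 34x_1 + 36x_2:
  (0, 0) → P = 0
  (0, 29/2) → P = 522
  (152/5, 0) → P = 5168/5
  (103/4, 31/4) → P = 2309/2
  (174/7, 58/7) → P = 8004/7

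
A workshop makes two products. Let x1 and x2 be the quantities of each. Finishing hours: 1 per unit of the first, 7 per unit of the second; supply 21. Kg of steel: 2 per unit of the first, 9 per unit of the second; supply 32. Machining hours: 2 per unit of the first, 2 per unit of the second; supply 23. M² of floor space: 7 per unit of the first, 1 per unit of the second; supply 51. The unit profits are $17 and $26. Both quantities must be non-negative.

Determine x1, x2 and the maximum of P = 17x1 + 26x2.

Corner points and P = 17x1 + 26x2:
  (0, 0) → P = 0
  (0, 3) → P = 78
  (51/7, 0) → P = 867/7
  (7, 2) → P = 171

The optimum lies where x1 + 7x2 = 21 and 2x1 + 9x2 = 32.
Solving simultaneously gives x1 = 7, x2 = 2.

x1 = 7, x2 = 2, maximum P = 171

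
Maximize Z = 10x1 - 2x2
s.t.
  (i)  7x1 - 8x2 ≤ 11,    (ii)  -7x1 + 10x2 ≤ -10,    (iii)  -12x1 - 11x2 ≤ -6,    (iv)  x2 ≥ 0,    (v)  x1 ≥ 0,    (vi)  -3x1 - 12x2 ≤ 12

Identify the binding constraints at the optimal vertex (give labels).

Corner points and Z = 10x1 - 2x2:
  (15/7, 1/2) → Z = 143/7
  (11/7, 0) → Z = 110/7
  (10/7, 0) → Z = 100/7

The maximum is at (15/7, 1/2). Substituting into each constraint, equality holds for (i) and (ii); the remaining constraints have slack.

(i) and (ii)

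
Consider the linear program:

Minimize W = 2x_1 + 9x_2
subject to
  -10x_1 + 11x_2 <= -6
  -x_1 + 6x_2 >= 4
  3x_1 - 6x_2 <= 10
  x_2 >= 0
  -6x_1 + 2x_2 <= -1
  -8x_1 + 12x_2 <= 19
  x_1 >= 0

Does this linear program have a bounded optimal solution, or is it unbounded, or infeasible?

Vertices and W = 2x_1 + 9x_2:
  (80/49, 46/49) → W = 82/7
  (281/32, 119/16) → W = 169/2
  (7, 11/6) → W = 61/2
The feasible region has finitely many vertices and no improving ray; the minimum is 82/7 at (80/49, 46/49).

bounded optimum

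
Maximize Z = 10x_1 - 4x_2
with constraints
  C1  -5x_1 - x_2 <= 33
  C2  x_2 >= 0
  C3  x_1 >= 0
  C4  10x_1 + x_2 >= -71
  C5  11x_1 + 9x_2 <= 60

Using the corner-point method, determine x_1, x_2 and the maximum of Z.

x_1 = 60/11, x_2 = 0, maximum Z = 600/11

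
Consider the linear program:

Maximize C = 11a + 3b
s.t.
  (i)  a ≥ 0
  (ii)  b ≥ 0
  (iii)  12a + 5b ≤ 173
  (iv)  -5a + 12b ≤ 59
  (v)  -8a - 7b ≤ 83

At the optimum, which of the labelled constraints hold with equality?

Corner points and C = 11a + 3b:
  (0, 0) → C = 0
  (0, 59/12) → C = 59/4
  (173/12, 0) → C = 1903/12
  (137/13, 121/13) → C = 1870/13

The maximum is at (173/12, 0). Substituting into each constraint, equality holds for (ii) and (iii); the remaining constraints have slack.

(ii) and (iii)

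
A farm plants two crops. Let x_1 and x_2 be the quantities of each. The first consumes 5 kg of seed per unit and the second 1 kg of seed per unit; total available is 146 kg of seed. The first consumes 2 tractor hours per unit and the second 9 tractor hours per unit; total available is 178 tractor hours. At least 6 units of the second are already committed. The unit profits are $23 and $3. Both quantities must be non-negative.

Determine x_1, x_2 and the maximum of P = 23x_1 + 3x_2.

Extreme points and P = 23x_1 + 3x_2:
  (0, 178/9) → P = 178/3
  (0, 6) → P = 18
  (1136/43, 598/43) → P = 27922/43
  (28, 6) → P = 662

x_1 = 28, x_2 = 6, maximum P = 662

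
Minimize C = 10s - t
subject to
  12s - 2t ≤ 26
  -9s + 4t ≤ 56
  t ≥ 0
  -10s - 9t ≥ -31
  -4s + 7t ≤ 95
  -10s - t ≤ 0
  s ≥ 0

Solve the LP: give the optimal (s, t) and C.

Corner points and C = 10s - t:
  (13/6, 0) → C = 65/3
  (37/16, 7/8) → C = 89/4
  (0, 0) → C = 0
  (0, 31/9) → C = -31/9

s = 0, t = 31/9, minimum C = -31/9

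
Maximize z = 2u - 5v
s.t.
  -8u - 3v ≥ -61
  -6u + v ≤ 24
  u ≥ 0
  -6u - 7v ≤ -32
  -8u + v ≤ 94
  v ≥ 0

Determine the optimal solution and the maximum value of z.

Extreme points and z = 2u - 5v:
  (0, 61/3) → z = -305/3
  (61/8, 0) → z = 61/4
  (0, 32/7) → z = -160/7
  (16/3, 0) → z = 32/3

u = 61/8, v = 0, maximum z = 61/4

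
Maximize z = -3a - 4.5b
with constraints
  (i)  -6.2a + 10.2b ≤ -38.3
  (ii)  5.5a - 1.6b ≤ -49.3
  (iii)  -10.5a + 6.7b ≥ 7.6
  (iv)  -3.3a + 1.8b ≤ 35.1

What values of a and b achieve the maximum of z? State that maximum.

a = -69, b = -107, maximum z = 688.5

Corner points and z = -3a - 4.5b:
  (-28207/2309, -51631/4618) → z = 803163/9236
  (-2372/125, -11467/750) → z = 12573/100
  (-6363/401, -9517/401) → z = 123831/802
  (-69, -107) → z = 1377/2

The optimum lies where -10.5a + 6.7b = 7.6 and -3.3a + 1.8b = 35.1.
Solving simultaneously gives a = -69, b = -107.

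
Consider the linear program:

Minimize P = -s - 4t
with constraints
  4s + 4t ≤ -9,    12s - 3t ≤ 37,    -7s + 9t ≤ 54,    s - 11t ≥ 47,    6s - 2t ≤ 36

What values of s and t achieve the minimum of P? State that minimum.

s = 89/48, t = -197/48, minimum P = 233/16

Vertices and P = -s - 4t:
  (121/60, -64/15) → P = 301/20
  (89/48, -197/48) → P = 233/16
  (-17/3, -35) → P = 437/3
  (-1017/68, -383/68) → P = 2549/68
The feasible region is unbounded (it extends along (-1, -3), (-9, -7)), but P strictly increases along every unbounded feasible direction, so there is no improving ray and the minimum is attained at a vertex.

At the optimal vertex, 4s + 4t = -9 and s - 11t = 47.
Solving simultaneously gives s = 89/48, t = -197/48.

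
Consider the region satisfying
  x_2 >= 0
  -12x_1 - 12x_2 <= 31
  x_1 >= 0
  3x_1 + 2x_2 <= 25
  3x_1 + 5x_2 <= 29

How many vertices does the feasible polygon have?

Pairwise boundary intersections that survive every other constraint:
  (0, 0)
  (25/3, 0)
  (0, 29/5)
  (67/9, 4/3)

4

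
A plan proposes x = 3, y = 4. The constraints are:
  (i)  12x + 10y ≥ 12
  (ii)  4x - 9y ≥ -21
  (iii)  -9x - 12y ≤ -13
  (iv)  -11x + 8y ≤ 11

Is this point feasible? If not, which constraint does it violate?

Constraint (ii): 4x - 9y = -24, which is not ≥ -21. All other constraints are satisfied.

not feasible — violates (ii)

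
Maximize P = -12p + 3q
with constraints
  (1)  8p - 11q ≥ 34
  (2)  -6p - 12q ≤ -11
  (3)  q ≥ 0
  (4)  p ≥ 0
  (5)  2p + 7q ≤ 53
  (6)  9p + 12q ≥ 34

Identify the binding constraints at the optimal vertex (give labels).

(1) and (3)

Extreme points and P = -12p + 3q:
  (17/4, 0) → P = -51
  (821/78, 178/39) → P = -1464/13
  (53/2, 0) → P = -318

The maximum is at (17/4, 0). Substituting into each constraint, equality holds for (1) and (3); the remaining constraints have slack.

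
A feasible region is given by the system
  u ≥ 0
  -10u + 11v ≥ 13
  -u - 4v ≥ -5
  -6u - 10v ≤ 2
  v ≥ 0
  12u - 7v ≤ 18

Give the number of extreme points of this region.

3

Of the 15 pairwise boundary intersections, those satisfying every inequality are:
  (0, 13/11)
  (0, 5/4)
  (1/17, 21/17)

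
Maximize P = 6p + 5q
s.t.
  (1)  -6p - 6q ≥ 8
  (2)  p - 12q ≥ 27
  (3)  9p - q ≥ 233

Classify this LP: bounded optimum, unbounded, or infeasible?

unbounded

From the feasible point (139/6, -49/2), moving in the direction (6, -6) keeps every constraint satisfied while P increases without bound.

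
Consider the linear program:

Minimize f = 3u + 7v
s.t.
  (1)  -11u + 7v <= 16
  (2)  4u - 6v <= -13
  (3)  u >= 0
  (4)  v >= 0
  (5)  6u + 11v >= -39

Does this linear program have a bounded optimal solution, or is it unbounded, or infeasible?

bounded optimum

Extreme points and f = 3u + 7v:
  (0, 16/7) → f = 16
  (0, 13/6) → f = 91/6
The feasible region has finitely many vertices and no improving ray; the minimum is 91/6 at (0, 13/6).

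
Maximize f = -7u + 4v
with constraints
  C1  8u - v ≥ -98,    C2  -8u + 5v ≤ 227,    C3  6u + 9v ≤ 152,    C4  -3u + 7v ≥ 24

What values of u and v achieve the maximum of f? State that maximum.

Vertices and f = -7u + 4v:
  (-365/39, 902/39) → f = 6163/39
  (-662/53, -102/53) → f = 4226/53
  (848/69, 200/23) → f = -3536/69

The optimum lies where 8u - v = -98 and 6u + 9v = 152.
Solving simultaneously gives u = -365/39, v = 902/39.

u = -365/39, v = 902/39, maximum f = 6163/39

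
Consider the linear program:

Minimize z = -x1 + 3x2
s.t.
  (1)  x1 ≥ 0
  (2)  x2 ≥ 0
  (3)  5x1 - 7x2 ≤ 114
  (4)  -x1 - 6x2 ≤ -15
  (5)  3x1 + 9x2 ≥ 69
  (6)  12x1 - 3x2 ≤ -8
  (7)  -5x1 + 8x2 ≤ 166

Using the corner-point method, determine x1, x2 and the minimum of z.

Vertices and z = -x1 + 3x2:
  (0, 23/3) → z = 23
  (0, 83/4) → z = 249/4
  (15/13, 284/39) → z = 269/13
  (434/81, 1952/81) → z = 5422/81

The binding constraints are 3x1 + 9x2 = 69 and 12x1 - 3x2 = -8.
Solving simultaneously gives x1 = 15/13, x2 = 284/39.

x1 = 15/13, x2 = 284/39, minimum z = 269/13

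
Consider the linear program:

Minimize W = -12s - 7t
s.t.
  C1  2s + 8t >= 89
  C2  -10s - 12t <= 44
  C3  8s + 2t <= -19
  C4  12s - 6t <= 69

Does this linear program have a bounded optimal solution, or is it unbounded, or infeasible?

unbounded

From the feasible point (-355/14, 489/28), moving in the direction (-2, 8) keeps every constraint satisfied while W decreases without bound.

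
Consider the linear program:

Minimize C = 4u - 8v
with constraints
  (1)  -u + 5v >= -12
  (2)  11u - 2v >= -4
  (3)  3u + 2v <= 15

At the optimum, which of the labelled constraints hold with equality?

Extreme points and C = 4u - 8v:
  (-44/53, -136/53) → C = 912/53
  (99/17, -21/17) → C = 564/17
  (11/14, 177/28) → C = -332/7

The minimum is at (11/14, 177/28). Substituting into each constraint, equality holds for (2) and (3); the remaining constraints have slack.

(2) and (3)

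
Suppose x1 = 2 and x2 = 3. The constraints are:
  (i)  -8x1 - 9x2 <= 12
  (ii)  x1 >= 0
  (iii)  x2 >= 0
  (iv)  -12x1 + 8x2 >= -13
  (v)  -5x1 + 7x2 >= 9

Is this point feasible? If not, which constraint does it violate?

feasible

(i): -43 ≤ 12 ✓
(ii): 2 ≥ 0 ✓
(iii): 3 ≥ 0 ✓
(iv): 0 ≥ -13 ✓
(v): 11 ≥ 9 ✓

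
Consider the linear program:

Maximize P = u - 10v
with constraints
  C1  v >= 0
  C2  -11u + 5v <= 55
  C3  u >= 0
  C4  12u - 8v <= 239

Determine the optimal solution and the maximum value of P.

u = 239/12, v = 0, maximum P = 239/12

Feasible corners and P = u - 10v:
  (0, 0) → P = 0
  (239/12, 0) → P = 239/12
  (0, 11) → P = -110
The feasible region is unbounded (it extends along (5, 11), (2, 3)), but P strictly decreases along every unbounded feasible direction, so there is no improving ray and the maximum is attained at a vertex.

The binding constraints are v = 0 and 12u - 8v = 239.
Solving simultaneously gives u = 239/12, v = 0.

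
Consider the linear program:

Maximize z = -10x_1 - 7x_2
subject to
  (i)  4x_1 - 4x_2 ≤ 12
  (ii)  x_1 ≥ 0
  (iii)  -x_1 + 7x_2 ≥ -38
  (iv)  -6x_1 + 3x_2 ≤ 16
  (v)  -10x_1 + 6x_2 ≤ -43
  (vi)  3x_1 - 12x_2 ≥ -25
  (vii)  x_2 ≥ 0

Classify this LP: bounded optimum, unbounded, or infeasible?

Corner points and z = -10x_1 - 7x_2:
  (25/4, 13/4) → z = -341/4
  (61/9, 34/9) → z = -848/9
  (111/17, 379/102) → z = -9313/102
The feasible region has finitely many vertices and no improving ray; the maximum is -341/4 at (25/4, 13/4).

bounded optimum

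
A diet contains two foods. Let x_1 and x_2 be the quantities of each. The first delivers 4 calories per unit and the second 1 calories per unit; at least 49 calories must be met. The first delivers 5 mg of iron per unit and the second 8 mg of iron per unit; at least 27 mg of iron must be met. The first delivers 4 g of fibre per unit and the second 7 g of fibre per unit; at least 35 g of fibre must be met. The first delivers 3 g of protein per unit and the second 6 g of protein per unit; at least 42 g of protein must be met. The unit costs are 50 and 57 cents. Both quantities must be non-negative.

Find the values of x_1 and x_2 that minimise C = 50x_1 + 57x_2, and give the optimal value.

x_1 = 12, x_2 = 1, minimum C = 657

Feasible corners and C = 50x_1 + 57x_2:
  (0, 49) → C = 2793
  (14, 0) → C = 700
  (12, 1) → C = 657
The feasible region is unbounded (it extends along (0, 1), (1, 0)), but C strictly increases along every unbounded feasible direction, so there is no improving ray and the minimum is attained at a vertex.

At the optimal vertex, 4x_1 + x_2 = 49 and 3x_1 + 6x_2 = 42.
Solving simultaneously gives x_1 = 12, x_2 = 1.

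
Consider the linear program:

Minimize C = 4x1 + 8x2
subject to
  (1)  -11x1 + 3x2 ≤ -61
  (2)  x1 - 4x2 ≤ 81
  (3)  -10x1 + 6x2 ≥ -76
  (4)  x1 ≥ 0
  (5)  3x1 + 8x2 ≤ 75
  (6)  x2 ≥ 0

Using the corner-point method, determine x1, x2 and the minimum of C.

Corner points and C = 4x1 + 8x2:
  (713/97, 642/97) → C = 7988/97
  (61/11, 0) → C = 244/11
  (529/49, 261/49) → C = 4204/49
  (38/5, 0) → C = 152/5

The binding constraints are -11x1 + 3x2 = -61 and x2 = 0.
Solving simultaneously gives x1 = 61/11, x2 = 0.

x1 = 61/11, x2 = 0, minimum C = 244/11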